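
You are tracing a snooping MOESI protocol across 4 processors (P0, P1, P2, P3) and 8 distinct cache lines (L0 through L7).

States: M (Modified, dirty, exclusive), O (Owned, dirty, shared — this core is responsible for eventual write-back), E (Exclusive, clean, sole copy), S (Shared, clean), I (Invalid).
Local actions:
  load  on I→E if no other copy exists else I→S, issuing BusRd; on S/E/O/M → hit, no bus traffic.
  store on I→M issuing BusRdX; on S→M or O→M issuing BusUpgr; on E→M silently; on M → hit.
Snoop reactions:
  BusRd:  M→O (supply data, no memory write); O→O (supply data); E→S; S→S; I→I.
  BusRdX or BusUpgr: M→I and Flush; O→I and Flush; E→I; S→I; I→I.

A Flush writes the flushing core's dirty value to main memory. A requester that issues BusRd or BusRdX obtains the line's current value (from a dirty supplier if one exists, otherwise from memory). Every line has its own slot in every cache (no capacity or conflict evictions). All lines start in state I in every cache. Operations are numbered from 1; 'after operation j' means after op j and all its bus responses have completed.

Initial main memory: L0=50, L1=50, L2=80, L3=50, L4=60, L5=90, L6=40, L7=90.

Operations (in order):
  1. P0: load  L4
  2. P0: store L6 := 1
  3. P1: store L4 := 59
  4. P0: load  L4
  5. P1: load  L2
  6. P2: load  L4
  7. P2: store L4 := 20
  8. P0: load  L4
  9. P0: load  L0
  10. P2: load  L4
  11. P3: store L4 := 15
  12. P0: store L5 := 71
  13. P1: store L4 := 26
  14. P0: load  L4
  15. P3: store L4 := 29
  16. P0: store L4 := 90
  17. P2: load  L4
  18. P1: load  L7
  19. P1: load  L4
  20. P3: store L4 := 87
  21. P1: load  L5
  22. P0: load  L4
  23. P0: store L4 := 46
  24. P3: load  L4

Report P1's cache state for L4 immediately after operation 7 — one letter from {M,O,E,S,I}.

state = I

[1] P0: load  L4 | P0:E(60), P1:I, P2:I, P3:I | bus: BusRd
[2] P0: store L6 := 1 | P0:M(1), P1:I, P2:I, P3:I | bus: BusRdX
[3] P1: store L4 := 59 | P0:I, P1:M(59), P2:I, P3:I | bus: BusRdX
[4] P0: load  L4 | P0:S(59), P1:O(59), P2:I, P3:I | bus: BusRd
[5] P1: load  L2 | P0:I, P1:E(80), P2:I, P3:I | bus: BusRd
[6] P2: load  L4 | P0:S(59), P1:O(59), P2:S(59), P3:I | bus: BusRd
[7] P2: store L4 := 20 | P0:I, P1:I, P2:M(20), P3:I | bus: BusUpgr,Flush
[8] P0: load  L4 | P0:S(20), P1:I, P2:O(20), P3:I | bus: BusRd
[9] P0: load  L0 | P0:E(50), P1:I, P2:I, P3:I | bus: BusRd
[10] P2: load  L4 | P0:S(20), P1:I, P2:O(20), P3:I | bus: none
[11] P3: store L4 := 15 | P0:I, P1:I, P2:I, P3:M(15) | bus: BusRdX,Flush
[12] P0: store L5 := 71 | P0:M(71), P1:I, P2:I, P3:I | bus: BusRdX
[13] P1: store L4 := 26 | P0:I, P1:M(26), P2:I, P3:I | bus: BusRdX,Flush
[14] P0: load  L4 | P0:S(26), P1:O(26), P2:I, P3:I | bus: BusRd
[15] P3: store L4 := 29 | P0:I, P1:I, P2:I, P3:M(29) | bus: BusRdX,Flush
[16] P0: store L4 := 90 | P0:M(90), P1:I, P2:I, P3:I | bus: BusRdX,Flush
[17] P2: load  L4 | P0:O(90), P1:I, P2:S(90), P3:I | bus: BusRd
[18] P1: load  L7 | P0:I, P1:E(90), P2:I, P3:I | bus: BusRd
[19] P1: load  L4 | P0:O(90), P1:S(90), P2:S(90), P3:I | bus: BusRd
[20] P3: store L4 := 87 | P0:I, P1:I, P2:I, P3:M(87) | bus: BusRdX,Flush
[21] P1: load  L5 | P0:O(71), P1:S(71), P2:I, P3:I | bus: BusRd
[22] P0: load  L4 | P0:S(87), P1:I, P2:I, P3:O(87) | bus: BusRd
[23] P0: store L4 := 46 | P0:M(46), P1:I, P2:I, P3:I | bus: BusUpgr,Flush
[24] P3: load  L4 | P0:O(46), P1:I, P2:I, P3:S(46) | bus: BusRd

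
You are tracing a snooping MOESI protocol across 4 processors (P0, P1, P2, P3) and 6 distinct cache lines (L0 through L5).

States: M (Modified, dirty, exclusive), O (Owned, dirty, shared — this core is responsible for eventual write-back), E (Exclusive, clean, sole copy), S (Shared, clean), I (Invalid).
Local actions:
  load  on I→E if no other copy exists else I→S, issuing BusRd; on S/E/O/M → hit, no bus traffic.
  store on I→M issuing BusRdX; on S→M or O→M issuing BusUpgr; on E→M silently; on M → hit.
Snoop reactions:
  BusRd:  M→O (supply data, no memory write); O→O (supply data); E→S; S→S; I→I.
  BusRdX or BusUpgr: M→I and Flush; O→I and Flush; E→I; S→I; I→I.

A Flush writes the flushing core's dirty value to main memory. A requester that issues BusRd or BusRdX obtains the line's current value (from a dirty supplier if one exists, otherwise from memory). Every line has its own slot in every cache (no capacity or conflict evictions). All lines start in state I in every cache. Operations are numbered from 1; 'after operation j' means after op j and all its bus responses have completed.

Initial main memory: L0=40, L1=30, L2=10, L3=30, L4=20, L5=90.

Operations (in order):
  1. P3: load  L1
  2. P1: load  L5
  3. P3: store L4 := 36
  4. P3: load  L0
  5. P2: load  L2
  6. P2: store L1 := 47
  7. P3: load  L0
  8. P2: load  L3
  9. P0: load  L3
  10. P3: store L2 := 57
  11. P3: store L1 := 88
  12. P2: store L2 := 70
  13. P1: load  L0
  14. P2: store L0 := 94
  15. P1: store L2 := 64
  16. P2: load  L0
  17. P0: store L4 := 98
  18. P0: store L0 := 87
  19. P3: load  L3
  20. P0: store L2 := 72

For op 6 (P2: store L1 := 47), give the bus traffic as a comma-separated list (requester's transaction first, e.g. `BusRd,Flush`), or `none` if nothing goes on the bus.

[1] P3: load  L1 | P0:I, P1:I, P2:I, P3:E(30) | bus: BusRd
[2] P1: load  L5 | P0:I, P1:E(90), P2:I, P3:I | bus: BusRd
[3] P3: store L4 := 36 | P0:I, P1:I, P2:I, P3:M(36) | bus: BusRdX
[4] P3: load  L0 | P0:I, P1:I, P2:I, P3:E(40) | bus: BusRd
[5] P2: load  L2 | P0:I, P1:I, P2:E(10), P3:I | bus: BusRd
[6] P2: store L1 := 47 | P0:I, P1:I, P2:M(47), P3:I | bus: BusRdX
[7] P3: load  L0 | P0:I, P1:I, P2:I, P3:E(40) | bus: none
[8] P2: load  L3 | P0:I, P1:I, P2:E(30), P3:I | bus: BusRd
[9] P0: load  L3 | P0:S(30), P1:I, P2:S(30), P3:I | bus: BusRd
[10] P3: store L2 := 57 | P0:I, P1:I, P2:I, P3:M(57) | bus: BusRdX
[11] P3: store L1 := 88 | P0:I, P1:I, P2:I, P3:M(88) | bus: BusRdX,Flush
[12] P2: store L2 := 70 | P0:I, P1:I, P2:M(70), P3:I | bus: BusRdX,Flush
[13] P1: load  L0 | P0:I, P1:S(40), P2:I, P3:S(40) | bus: BusRd
[14] P2: store L0 := 94 | P0:I, P1:I, P2:M(94), P3:I | bus: BusRdX
[15] P1: store L2 := 64 | P0:I, P1:M(64), P2:I, P3:I | bus: BusRdX,Flush
[16] P2: load  L0 | P0:I, P1:I, P2:M(94), P3:I | bus: none
[17] P0: store L4 := 98 | P0:M(98), P1:I, P2:I, P3:I | bus: BusRdX,Flush
[18] P0: store L0 := 87 | P0:M(87), P1:I, P2:I, P3:I | bus: BusRdX,Flush
[19] P3: load  L3 | P0:S(30), P1:I, P2:S(30), P3:S(30) | bus: BusRd
[20] P0: store L2 := 72 | P0:M(72), P1:I, P2:I, P3:I | bus: BusRdX,Flush

bus = BusRdX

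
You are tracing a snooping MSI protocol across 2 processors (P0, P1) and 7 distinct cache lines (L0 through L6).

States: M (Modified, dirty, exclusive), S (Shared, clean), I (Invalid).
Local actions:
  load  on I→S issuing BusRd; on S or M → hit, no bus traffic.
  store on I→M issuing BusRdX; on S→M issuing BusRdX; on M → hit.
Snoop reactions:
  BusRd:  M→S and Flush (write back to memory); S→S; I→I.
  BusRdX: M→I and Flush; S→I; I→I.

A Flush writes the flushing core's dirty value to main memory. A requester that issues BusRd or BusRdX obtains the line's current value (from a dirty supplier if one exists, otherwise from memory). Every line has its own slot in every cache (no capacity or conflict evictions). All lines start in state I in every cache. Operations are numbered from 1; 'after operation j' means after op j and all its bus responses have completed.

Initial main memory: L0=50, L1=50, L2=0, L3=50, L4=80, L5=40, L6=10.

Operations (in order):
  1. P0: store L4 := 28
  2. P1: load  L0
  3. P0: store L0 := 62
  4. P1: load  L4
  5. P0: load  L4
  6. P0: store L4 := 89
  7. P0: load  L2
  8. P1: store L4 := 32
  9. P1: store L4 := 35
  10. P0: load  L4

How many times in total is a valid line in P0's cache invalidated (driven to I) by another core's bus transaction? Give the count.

[1] P0: store L4 := 28 | P0:M(28), P1:I | bus: BusRdX
[2] P1: load  L0 | P0:I, P1:S(50) | bus: BusRd
[3] P0: store L0 := 62 | P0:M(62), P1:I | bus: BusRdX
[4] P1: load  L4 | P0:S(28), P1:S(28) | bus: BusRd,Flush
[5] P0: load  L4 | P0:S(28), P1:S(28) | bus: none
[6] P0: store L4 := 89 | P0:M(89), P1:I | bus: BusRdX
[7] P0: load  L2 | P0:S(0), P1:I | bus: BusRd
[8] P1: store L4 := 32 | P0:I, P1:M(32) | bus: BusRdX,Flush
[9] P1: store L4 := 35 | P0:I, P1:M(35) | bus: none
[10] P0: load  L4 | P0:S(35), P1:S(35) | bus: BusRd,Flush

invalidations = 1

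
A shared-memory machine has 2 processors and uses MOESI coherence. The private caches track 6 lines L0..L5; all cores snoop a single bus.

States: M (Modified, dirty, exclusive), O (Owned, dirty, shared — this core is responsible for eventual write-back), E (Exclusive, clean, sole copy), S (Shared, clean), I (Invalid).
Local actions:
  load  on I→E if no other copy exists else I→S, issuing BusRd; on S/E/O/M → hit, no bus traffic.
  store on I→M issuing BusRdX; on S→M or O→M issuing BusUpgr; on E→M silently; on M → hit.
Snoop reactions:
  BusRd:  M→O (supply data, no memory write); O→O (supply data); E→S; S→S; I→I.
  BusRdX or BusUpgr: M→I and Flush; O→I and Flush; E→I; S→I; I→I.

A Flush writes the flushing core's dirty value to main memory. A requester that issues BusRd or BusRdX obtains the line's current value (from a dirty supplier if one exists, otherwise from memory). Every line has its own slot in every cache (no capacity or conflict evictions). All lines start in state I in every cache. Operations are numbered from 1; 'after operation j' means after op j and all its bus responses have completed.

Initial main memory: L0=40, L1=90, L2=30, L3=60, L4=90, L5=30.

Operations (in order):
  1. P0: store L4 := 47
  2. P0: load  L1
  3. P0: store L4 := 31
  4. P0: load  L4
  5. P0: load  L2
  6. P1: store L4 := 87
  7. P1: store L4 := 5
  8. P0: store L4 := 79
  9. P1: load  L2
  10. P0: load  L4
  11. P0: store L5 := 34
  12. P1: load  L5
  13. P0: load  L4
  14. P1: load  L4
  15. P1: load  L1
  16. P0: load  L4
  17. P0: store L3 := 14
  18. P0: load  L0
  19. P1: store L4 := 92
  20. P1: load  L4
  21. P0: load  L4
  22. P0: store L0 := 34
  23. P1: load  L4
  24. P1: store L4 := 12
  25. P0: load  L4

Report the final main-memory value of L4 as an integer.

step 1: P0: store L4 := 47  ⟶  MI  (L4)  txn=BusRdX  M[L4]=90
step 2: P0: load  L1  ⟶  EI  (L1)  txn=BusRd  M[L1]=90
step 3: P0: store L4 := 31  ⟶  MI  (L4)  txn=∅  M[L4]=90
step 4: P0: load  L4  ⟶  MI  (L4)  txn=∅  M[L4]=90
step 5: P0: load  L2  ⟶  EI  (L2)  txn=BusRd  M[L2]=30
step 6: P1: store L4 := 87  ⟶  IM  (L4)  txn=BusRdX+Flush  M[L4]=31
step 7: P1: store L4 := 5  ⟶  IM  (L4)  txn=∅  M[L4]=31
step 8: P0: store L4 := 79  ⟶  MI  (L4)  txn=BusRdX+Flush  M[L4]=5
step 9: P1: load  L2  ⟶  SS  (L2)  txn=BusRd  M[L2]=30
step 10: P0: load  L4  ⟶  MI  (L4)  txn=∅  M[L4]=5
step 11: P0: store L5 := 34  ⟶  MI  (L5)  txn=BusRdX  M[L5]=30
step 12: P1: load  L5  ⟶  OS  (L5)  txn=BusRd  M[L5]=30
step 13: P0: load  L4  ⟶  MI  (L4)  txn=∅  M[L4]=5
step 14: P1: load  L4  ⟶  OS  (L4)  txn=BusRd  M[L4]=5
step 15: P1: load  L1  ⟶  SS  (L1)  txn=BusRd  M[L1]=90
step 16: P0: load  L4  ⟶  OS  (L4)  txn=∅  M[L4]=5
step 17: P0: store L3 := 14  ⟶  MI  (L3)  txn=BusRdX  M[L3]=60
step 18: P0: load  L0  ⟶  EI  (L0)  txn=BusRd  M[L0]=40
step 19: P1: store L4 := 92  ⟶  IM  (L4)  txn=BusUpgr+Flush  M[L4]=79
step 20: P1: load  L4  ⟶  IM  (L4)  txn=∅  M[L4]=79
step 21: P0: load  L4  ⟶  SO  (L4)  txn=BusRd  M[L4]=79
step 22: P0: store L0 := 34  ⟶  MI  (L0)  txn=∅  M[L0]=40
step 23: P1: load  L4  ⟶  SO  (L4)  txn=∅  M[L4]=79
step 24: P1: store L4 := 12  ⟶  IM  (L4)  txn=BusUpgr  M[L4]=79
step 25: P0: load  L4  ⟶  SO  (L4)  txn=BusRd  M[L4]=79

memory[L4] = 79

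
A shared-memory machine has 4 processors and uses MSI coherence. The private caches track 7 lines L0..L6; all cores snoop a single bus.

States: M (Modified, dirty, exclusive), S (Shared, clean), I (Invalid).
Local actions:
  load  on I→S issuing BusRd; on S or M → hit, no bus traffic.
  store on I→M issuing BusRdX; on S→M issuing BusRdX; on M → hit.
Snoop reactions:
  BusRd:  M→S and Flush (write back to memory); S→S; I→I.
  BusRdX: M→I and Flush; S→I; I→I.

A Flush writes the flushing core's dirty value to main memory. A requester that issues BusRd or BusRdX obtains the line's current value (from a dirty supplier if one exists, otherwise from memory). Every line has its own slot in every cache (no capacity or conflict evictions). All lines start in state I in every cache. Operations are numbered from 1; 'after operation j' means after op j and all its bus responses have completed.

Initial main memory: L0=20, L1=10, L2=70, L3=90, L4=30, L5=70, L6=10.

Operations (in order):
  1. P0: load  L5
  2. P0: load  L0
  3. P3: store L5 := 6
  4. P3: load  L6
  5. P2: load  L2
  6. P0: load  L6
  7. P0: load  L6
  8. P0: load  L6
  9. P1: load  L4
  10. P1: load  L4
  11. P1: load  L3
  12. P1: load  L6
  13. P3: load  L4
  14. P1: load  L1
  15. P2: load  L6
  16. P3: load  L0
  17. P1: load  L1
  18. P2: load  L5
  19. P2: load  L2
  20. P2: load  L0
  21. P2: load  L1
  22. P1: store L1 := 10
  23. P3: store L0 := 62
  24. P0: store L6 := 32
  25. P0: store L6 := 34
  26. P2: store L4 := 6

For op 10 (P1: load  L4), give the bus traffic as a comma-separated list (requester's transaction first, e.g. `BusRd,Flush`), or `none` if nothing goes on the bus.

  op1 P0: load  L5 → S/I/I/I on L5; bus BusRd; mem=70
  op2 P0: load  L0 → S/I/I/I on L0; bus BusRd; mem=20
  op3 P3: store L5 := 6 → I/I/I/M on L5; bus BusRdX; mem=70
  op4 P3: load  L6 → I/I/I/S on L6; bus BusRd; mem=10
  op5 P2: load  L2 → I/I/S/I on L2; bus BusRd; mem=70
  op6 P0: load  L6 → S/I/I/S on L6; bus BusRd; mem=10
  op7 P0: load  L6 → S/I/I/S on L6; bus (none); mem=10
  op8 P0: load  L6 → S/I/I/S on L6; bus (none); mem=10
  op9 P1: load  L4 → I/S/I/I on L4; bus BusRd; mem=30
  op10 P1: load  L4 → I/S/I/I on L4; bus (none); mem=30
  op11 P1: load  L3 → I/S/I/I on L3; bus BusRd; mem=90
  op12 P1: load  L6 → S/S/I/S on L6; bus BusRd; mem=10
  op13 P3: load  L4 → I/S/I/S on L4; bus BusRd; mem=30
  op14 P1: load  L1 → I/S/I/I on L1; bus BusRd; mem=10
  op15 P2: load  L6 → S/S/S/S on L6; bus BusRd; mem=10
  op16 P3: load  L0 → S/I/I/S on L0; bus BusRd; mem=20
  op17 P1: load  L1 → I/S/I/I on L1; bus (none); mem=10
  op18 P2: load  L5 → I/I/S/S on L5; bus BusRd Flush; mem=6
  op19 P2: load  L2 → I/I/S/I on L2; bus (none); mem=70
  op20 P2: load  L0 → S/I/S/S on L0; bus BusRd; mem=20
  op21 P2: load  L1 → I/S/S/I on L1; bus BusRd; mem=10
  op22 P1: store L1 := 10 → I/M/I/I on L1; bus BusRdX; mem=10
  op23 P3: store L0 := 62 → I/I/I/M on L0; bus BusRdX; mem=20
  op24 P0: store L6 := 32 → M/I/I/I on L6; bus BusRdX; mem=10
  op25 P0: store L6 := 34 → M/I/I/I on L6; bus (none); mem=10
  op26 P2: store L4 := 6 → I/I/M/I on L4; bus BusRdX; mem=30

bus = none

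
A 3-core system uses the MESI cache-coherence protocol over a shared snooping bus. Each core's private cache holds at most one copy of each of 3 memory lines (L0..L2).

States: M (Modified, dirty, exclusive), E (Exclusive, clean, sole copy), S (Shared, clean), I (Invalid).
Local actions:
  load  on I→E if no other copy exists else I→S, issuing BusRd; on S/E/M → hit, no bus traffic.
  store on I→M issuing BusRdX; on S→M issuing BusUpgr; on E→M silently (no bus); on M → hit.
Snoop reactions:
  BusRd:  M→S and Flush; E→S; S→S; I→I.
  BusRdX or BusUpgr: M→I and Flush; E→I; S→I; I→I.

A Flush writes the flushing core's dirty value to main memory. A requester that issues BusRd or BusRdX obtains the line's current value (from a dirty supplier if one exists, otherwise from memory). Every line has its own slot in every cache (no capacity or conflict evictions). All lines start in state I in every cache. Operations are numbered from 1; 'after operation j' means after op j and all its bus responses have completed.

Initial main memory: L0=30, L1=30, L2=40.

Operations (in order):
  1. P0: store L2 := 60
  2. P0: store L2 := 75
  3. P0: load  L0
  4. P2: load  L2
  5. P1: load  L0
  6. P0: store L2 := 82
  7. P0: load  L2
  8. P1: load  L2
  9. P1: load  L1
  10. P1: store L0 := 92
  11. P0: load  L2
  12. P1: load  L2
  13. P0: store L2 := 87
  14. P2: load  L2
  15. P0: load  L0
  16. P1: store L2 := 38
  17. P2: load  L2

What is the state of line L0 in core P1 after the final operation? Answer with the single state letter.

state = S

1. P0: store L2 := 60  bus=[BusRdX]  L2: P0=M P1=I P2=I  mem[L2]=40
2. P0: store L2 := 75  bus=[-]  L2: P0=M P1=I P2=I  mem[L2]=40
3. P0: load  L0  bus=[BusRd]  L0: P0=E P1=I P2=I  mem[L0]=30
4. P2: load  L2  bus=[BusRd,Flush]  L2: P0=S P1=I P2=S  mem[L2]=75
5. P1: load  L0  bus=[BusRd]  L0: P0=S P1=S P2=I  mem[L0]=30
6. P0: store L2 := 82  bus=[BusUpgr]  L2: P0=M P1=I P2=I  mem[L2]=75
7. P0: load  L2  bus=[-]  L2: P0=M P1=I P2=I  mem[L2]=75
8. P1: load  L2  bus=[BusRd,Flush]  L2: P0=S P1=S P2=I  mem[L2]=82
9. P1: load  L1  bus=[BusRd]  L1: P0=I P1=E P2=I  mem[L1]=30
10. P1: store L0 := 92  bus=[BusUpgr]  L0: P0=I P1=M P2=I  mem[L0]=30
11. P0: load  L2  bus=[-]  L2: P0=S P1=S P2=I  mem[L2]=82
12. P1: load  L2  bus=[-]  L2: P0=S P1=S P2=I  mem[L2]=82
13. P0: store L2 := 87  bus=[BusUpgr]  L2: P0=M P1=I P2=I  mem[L2]=82
14. P2: load  L2  bus=[BusRd,Flush]  L2: P0=S P1=I P2=S  mem[L2]=87
15. P0: load  L0  bus=[BusRd,Flush]  L0: P0=S P1=S P2=I  mem[L0]=92
16. P1: store L2 := 38  bus=[BusRdX]  L2: P0=I P1=M P2=I  mem[L2]=87
17. P2: load  L2  bus=[BusRd,Flush]  L2: P0=I P1=S P2=S  mem[L2]=38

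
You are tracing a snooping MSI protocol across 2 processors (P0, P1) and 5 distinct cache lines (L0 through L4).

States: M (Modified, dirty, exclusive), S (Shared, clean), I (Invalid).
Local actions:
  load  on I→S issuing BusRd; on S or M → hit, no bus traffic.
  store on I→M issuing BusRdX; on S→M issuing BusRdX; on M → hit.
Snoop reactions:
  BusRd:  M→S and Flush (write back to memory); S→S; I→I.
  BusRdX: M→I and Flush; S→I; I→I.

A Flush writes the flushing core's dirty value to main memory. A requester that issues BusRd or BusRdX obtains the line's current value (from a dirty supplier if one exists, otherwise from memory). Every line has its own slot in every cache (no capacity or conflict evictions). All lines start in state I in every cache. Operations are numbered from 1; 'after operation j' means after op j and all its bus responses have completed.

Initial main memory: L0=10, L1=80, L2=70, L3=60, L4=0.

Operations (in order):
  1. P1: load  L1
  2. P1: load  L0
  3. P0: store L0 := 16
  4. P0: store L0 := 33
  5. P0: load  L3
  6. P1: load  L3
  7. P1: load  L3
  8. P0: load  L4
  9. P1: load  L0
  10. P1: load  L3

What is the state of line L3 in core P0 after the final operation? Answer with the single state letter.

state = S

[1] P1: load  L1 | P0:I, P1:S(80) | bus: BusRd
[2] P1: load  L0 | P0:I, P1:S(10) | bus: BusRd
[3] P0: store L0 := 16 | P0:M(16), P1:I | bus: BusRdX
[4] P0: store L0 := 33 | P0:M(33), P1:I | bus: none
[5] P0: load  L3 | P0:S(60), P1:I | bus: BusRd
[6] P1: load  L3 | P0:S(60), P1:S(60) | bus: BusRd
[7] P1: load  L3 | P0:S(60), P1:S(60) | bus: none
[8] P0: load  L4 | P0:S(0), P1:I | bus: BusRd
[9] P1: load  L0 | P0:S(33), P1:S(33) | bus: BusRd,Flush
[10] P1: load  L3 | P0:S(60), P1:S(60) | bus: none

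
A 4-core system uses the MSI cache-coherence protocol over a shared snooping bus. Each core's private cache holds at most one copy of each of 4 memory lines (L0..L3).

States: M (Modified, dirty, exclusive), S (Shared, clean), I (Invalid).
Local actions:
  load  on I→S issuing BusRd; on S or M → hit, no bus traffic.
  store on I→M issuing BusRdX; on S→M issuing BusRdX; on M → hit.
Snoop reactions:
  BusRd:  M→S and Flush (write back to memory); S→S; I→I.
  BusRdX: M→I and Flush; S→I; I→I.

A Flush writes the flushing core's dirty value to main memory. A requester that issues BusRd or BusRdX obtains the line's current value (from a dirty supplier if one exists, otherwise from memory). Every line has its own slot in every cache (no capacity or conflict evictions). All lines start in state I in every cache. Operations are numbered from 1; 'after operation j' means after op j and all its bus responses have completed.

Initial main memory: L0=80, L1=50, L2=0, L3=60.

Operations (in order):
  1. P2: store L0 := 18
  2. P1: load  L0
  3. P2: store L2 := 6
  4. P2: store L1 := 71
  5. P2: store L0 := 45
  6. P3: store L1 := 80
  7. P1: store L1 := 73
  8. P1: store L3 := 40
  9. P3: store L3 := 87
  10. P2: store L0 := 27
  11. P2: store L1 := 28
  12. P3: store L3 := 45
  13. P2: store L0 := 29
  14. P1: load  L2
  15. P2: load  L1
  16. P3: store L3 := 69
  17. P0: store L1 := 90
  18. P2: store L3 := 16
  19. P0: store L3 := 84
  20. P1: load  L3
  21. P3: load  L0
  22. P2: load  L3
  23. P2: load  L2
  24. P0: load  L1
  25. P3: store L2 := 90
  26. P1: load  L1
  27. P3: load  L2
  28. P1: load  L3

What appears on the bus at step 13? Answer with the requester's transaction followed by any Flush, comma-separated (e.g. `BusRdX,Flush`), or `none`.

  op1 P2: store L0 := 18 → I/I/M/I on L0; bus BusRdX; mem=80
  op2 P1: load  L0 → I/S/S/I on L0; bus BusRd Flush; mem=18
  op3 P2: store L2 := 6 → I/I/M/I on L2; bus BusRdX; mem=0
  op4 P2: store L1 := 71 → I/I/M/I on L1; bus BusRdX; mem=50
  op5 P2: store L0 := 45 → I/I/M/I on L0; bus BusRdX; mem=18
  op6 P3: store L1 := 80 → I/I/I/M on L1; bus BusRdX Flush; mem=71
  op7 P1: store L1 := 73 → I/M/I/I on L1; bus BusRdX Flush; mem=80
  op8 P1: store L3 := 40 → I/M/I/I on L3; bus BusRdX; mem=60
  op9 P3: store L3 := 87 → I/I/I/M on L3; bus BusRdX Flush; mem=40
  op10 P2: store L0 := 27 → I/I/M/I on L0; bus (none); mem=18
  op11 P2: store L1 := 28 → I/I/M/I on L1; bus BusRdX Flush; mem=73
  op12 P3: store L3 := 45 → I/I/I/M on L3; bus (none); mem=40
  op13 P2: store L0 := 29 → I/I/M/I on L0; bus (none); mem=18
  op14 P1: load  L2 → I/S/S/I on L2; bus BusRd Flush; mem=6
  op15 P2: load  L1 → I/I/M/I on L1; bus (none); mem=73
  op16 P3: store L3 := 69 → I/I/I/M on L3; bus (none); mem=40
  op17 P0: store L1 := 90 → M/I/I/I on L1; bus BusRdX Flush; mem=28
  op18 P2: store L3 := 16 → I/I/M/I on L3; bus BusRdX Flush; mem=69
  op19 P0: store L3 := 84 → M/I/I/I on L3; bus BusRdX Flush; mem=16
  op20 P1: load  L3 → S/S/I/I on L3; bus BusRd Flush; mem=84
  op21 P3: load  L0 → I/I/S/S on L0; bus BusRd Flush; mem=29
  op22 P2: load  L3 → S/S/S/I on L3; bus BusRd; mem=84
  op23 P2: load  L2 → I/S/S/I on L2; bus (none); mem=6
  op24 P0: load  L1 → M/I/I/I on L1; bus (none); mem=28
  op25 P3: store L2 := 90 → I/I/I/M on L2; bus BusRdX; mem=6
  op26 P1: load  L1 → S/S/I/I on L1; bus BusRd Flush; mem=90
  op27 P3: load  L2 → I/I/I/M on L2; bus (none); mem=6
  op28 P1: load  L3 → S/S/S/I on L3; bus (none); mem=84

bus = none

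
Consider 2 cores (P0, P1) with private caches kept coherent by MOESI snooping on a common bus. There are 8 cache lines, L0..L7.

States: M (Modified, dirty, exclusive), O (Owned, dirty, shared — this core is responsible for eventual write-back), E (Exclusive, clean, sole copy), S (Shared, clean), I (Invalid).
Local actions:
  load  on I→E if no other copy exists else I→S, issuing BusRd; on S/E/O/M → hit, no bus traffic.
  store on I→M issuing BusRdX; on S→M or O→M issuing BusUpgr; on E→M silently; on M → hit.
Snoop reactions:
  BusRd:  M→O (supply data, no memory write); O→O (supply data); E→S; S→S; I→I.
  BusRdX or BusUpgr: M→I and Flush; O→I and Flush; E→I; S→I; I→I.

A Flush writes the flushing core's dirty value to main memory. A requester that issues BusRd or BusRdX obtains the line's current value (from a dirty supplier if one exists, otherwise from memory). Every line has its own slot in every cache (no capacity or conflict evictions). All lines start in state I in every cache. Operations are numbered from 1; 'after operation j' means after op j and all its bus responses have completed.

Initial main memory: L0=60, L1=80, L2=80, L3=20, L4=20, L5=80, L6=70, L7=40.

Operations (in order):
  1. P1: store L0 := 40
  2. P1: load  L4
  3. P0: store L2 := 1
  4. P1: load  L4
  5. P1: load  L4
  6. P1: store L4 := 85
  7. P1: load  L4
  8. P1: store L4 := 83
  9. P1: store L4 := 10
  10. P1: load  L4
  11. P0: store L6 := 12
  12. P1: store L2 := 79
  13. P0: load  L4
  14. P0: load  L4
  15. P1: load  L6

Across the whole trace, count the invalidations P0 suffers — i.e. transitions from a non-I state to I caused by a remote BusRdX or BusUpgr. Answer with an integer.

1. P1: store L0 := 40  bus=[BusRdX]  L0: P0=I P1=M  mem[L0]=60
2. P1: load  L4  bus=[BusRd]  L4: P0=I P1=E  mem[L4]=20
3. P0: store L2 := 1  bus=[BusRdX]  L2: P0=M P1=I  mem[L2]=80
4. P1: load  L4  bus=[-]  L4: P0=I P1=E  mem[L4]=20
5. P1: load  L4  bus=[-]  L4: P0=I P1=E  mem[L4]=20
6. P1: store L4 := 85  bus=[-]  L4: P0=I P1=M  mem[L4]=20
7. P1: load  L4  bus=[-]  L4: P0=I P1=M  mem[L4]=20
8. P1: store L4 := 83  bus=[-]  L4: P0=I P1=M  mem[L4]=20
9. P1: store L4 := 10  bus=[-]  L4: P0=I P1=M  mem[L4]=20
10. P1: load  L4  bus=[-]  L4: P0=I P1=M  mem[L4]=20
11. P0: store L6 := 12  bus=[BusRdX]  L6: P0=M P1=I  mem[L6]=70
12. P1: store L2 := 79  bus=[BusRdX,Flush]  L2: P0=I P1=M  mem[L2]=1
13. P0: load  L4  bus=[BusRd]  L4: P0=S P1=O  mem[L4]=20
14. P0: load  L4  bus=[-]  L4: P0=S P1=O  mem[L4]=20
15. P1: load  L6  bus=[BusRd]  L6: P0=O P1=S  mem[L6]=70

invalidations = 1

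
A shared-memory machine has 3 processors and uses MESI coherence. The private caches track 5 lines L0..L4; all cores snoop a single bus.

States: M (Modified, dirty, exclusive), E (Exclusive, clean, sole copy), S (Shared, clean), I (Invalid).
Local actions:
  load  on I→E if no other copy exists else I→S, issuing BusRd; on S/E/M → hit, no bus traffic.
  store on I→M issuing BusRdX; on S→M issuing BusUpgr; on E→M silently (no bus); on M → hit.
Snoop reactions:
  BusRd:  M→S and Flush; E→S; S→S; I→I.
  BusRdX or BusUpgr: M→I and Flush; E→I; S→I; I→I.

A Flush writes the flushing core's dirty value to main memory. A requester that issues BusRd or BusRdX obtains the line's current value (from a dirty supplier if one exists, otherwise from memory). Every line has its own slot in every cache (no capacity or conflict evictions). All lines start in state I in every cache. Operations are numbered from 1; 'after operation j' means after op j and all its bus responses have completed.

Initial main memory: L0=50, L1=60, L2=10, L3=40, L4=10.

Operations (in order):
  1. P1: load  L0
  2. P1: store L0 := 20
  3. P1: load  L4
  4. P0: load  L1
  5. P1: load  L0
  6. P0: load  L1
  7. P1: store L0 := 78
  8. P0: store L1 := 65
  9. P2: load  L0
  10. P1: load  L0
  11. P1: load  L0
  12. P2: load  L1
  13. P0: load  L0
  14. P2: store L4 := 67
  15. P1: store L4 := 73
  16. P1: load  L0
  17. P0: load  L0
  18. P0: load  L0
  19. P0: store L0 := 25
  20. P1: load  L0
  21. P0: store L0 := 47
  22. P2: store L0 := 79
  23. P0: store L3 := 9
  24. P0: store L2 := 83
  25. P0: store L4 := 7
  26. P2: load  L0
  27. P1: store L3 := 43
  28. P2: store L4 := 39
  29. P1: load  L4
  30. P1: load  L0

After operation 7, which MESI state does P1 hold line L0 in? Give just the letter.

[1] P1: load  L0 | P0:I, P1:E(50), P2:I | bus: BusRd
[2] P1: store L0 := 20 | P0:I, P1:M(20), P2:I | bus: none
[3] P1: load  L4 | P0:I, P1:E(10), P2:I | bus: BusRd
[4] P0: load  L1 | P0:E(60), P1:I, P2:I | bus: BusRd
[5] P1: load  L0 | P0:I, P1:M(20), P2:I | bus: none
[6] P0: load  L1 | P0:E(60), P1:I, P2:I | bus: none
[7] P1: store L0 := 78 | P0:I, P1:M(78), P2:I | bus: none
[8] P0: store L1 := 65 | P0:M(65), P1:I, P2:I | bus: none
[9] P2: load  L0 | P0:I, P1:S(78), P2:S(78) | bus: BusRd,Flush
[10] P1: load  L0 | P0:I, P1:S(78), P2:S(78) | bus: none
[11] P1: load  L0 | P0:I, P1:S(78), P2:S(78) | bus: none
[12] P2: load  L1 | P0:S(65), P1:I, P2:S(65) | bus: BusRd,Flush
[13] P0: load  L0 | P0:S(78), P1:S(78), P2:S(78) | bus: BusRd
[14] P2: store L4 := 67 | P0:I, P1:I, P2:M(67) | bus: BusRdX
[15] P1: store L4 := 73 | P0:I, P1:M(73), P2:I | bus: BusRdX,Flush
[16] P1: load  L0 | P0:S(78), P1:S(78), P2:S(78) | bus: none
[17] P0: load  L0 | P0:S(78), P1:S(78), P2:S(78) | bus: none
[18] P0: load  L0 | P0:S(78), P1:S(78), P2:S(78) | bus: none
[19] P0: store L0 := 25 | P0:M(25), P1:I, P2:I | bus: BusUpgr
[20] P1: load  L0 | P0:S(25), P1:S(25), P2:I | bus: BusRd,Flush
[21] P0: store L0 := 47 | P0:M(47), P1:I, P2:I | bus: BusUpgr
[22] P2: store L0 := 79 | P0:I, P1:I, P2:M(79) | bus: BusRdX,Flush
[23] P0: store L3 := 9 | P0:M(9), P1:I, P2:I | bus: BusRdX
[24] P0: store L2 := 83 | P0:M(83), P1:I, P2:I | bus: BusRdX
[25] P0: store L4 := 7 | P0:M(7), P1:I, P2:I | bus: BusRdX,Flush
[26] P2: load  L0 | P0:I, P1:I, P2:M(79) | bus: none
[27] P1: store L3 := 43 | P0:I, P1:M(43), P2:I | bus: BusRdX,Flush
[28] P2: store L4 := 39 | P0:I, P1:I, P2:M(39) | bus: BusRdX,Flush
[29] P1: load  L4 | P0:I, P1:S(39), P2:S(39) | bus: BusRd,Flush
[30] P1: load  L0 | P0:I, P1:S(79), P2:S(79) | bus: BusRd,Flush

state = M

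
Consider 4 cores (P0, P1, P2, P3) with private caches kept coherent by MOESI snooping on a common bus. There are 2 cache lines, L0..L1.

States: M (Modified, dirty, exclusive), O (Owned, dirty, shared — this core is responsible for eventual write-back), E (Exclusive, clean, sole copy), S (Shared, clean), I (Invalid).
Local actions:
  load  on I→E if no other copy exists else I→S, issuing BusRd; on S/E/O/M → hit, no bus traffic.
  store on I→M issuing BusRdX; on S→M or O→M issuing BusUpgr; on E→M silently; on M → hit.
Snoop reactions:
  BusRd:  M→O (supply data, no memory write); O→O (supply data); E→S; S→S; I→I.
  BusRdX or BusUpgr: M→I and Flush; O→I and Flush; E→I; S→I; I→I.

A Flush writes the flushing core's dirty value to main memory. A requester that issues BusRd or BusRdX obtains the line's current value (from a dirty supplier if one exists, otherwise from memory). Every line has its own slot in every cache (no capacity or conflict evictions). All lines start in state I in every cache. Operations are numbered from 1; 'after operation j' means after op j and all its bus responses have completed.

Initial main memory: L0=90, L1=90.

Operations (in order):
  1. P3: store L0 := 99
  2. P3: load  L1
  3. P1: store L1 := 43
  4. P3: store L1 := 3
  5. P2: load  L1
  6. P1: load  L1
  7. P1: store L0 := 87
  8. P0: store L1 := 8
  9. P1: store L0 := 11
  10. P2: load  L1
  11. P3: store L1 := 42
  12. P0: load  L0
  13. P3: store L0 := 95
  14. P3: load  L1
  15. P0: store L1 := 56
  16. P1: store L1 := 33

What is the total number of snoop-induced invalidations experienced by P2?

  op1 P3: store L0 := 99 → I/I/I/M on L0; bus BusRdX; mem=90
  op2 P3: load  L1 → I/I/I/E on L1; bus BusRd; mem=90
  op3 P1: store L1 := 43 → I/M/I/I on L1; bus BusRdX; mem=90
  op4 P3: store L1 := 3 → I/I/I/M on L1; bus BusRdX Flush; mem=43
  op5 P2: load  L1 → I/I/S/O on L1; bus BusRd; mem=43
  op6 P1: load  L1 → I/S/S/O on L1; bus BusRd; mem=43
  op7 P1: store L0 := 87 → I/M/I/I on L0; bus BusRdX Flush; mem=99
  op8 P0: store L1 := 8 → M/I/I/I on L1; bus BusRdX Flush; mem=3
  op9 P1: store L0 := 11 → I/M/I/I on L0; bus (none); mem=99
  op10 P2: load  L1 → O/I/S/I on L1; bus BusRd; mem=3
  op11 P3: store L1 := 42 → I/I/I/M on L1; bus BusRdX Flush; mem=8
  op12 P0: load  L0 → S/O/I/I on L0; bus BusRd; mem=99
  op13 P3: store L0 := 95 → I/I/I/M on L0; bus BusRdX Flush; mem=11
  op14 P3: load  L1 → I/I/I/M on L1; bus (none); mem=8
  op15 P0: store L1 := 56 → M/I/I/I on L1; bus BusRdX Flush; mem=42
  op16 P1: store L1 := 33 → I/M/I/I on L1; bus BusRdX Flush; mem=56

invalidations = 2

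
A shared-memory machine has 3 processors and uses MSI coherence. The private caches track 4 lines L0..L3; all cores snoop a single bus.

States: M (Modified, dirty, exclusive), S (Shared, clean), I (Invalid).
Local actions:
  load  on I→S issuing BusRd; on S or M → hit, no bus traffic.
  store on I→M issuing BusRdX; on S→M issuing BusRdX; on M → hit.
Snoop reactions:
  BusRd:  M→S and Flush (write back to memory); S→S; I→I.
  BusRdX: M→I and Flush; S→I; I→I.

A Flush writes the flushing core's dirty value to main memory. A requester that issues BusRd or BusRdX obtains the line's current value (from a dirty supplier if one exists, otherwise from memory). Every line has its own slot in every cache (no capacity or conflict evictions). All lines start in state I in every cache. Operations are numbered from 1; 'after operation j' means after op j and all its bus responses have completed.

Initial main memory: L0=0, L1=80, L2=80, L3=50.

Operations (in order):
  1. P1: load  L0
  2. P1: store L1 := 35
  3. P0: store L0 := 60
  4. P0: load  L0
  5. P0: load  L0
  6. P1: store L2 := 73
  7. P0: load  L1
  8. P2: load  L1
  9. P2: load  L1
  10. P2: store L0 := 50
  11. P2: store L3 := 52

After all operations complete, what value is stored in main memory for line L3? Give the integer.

1. P1: load  L0  bus=[BusRd]  L0: P0=I P1=S P2=I  mem[L0]=0
2. P1: store L1 := 35  bus=[BusRdX]  L1: P0=I P1=M P2=I  mem[L1]=80
3. P0: store L0 := 60  bus=[BusRdX]  L0: P0=M P1=I P2=I  mem[L0]=0
4. P0: load  L0  bus=[-]  L0: P0=M P1=I P2=I  mem[L0]=0
5. P0: load  L0  bus=[-]  L0: P0=M P1=I P2=I  mem[L0]=0
6. P1: store L2 := 73  bus=[BusRdX]  L2: P0=I P1=M P2=I  mem[L2]=80
7. P0: load  L1  bus=[BusRd,Flush]  L1: P0=S P1=S P2=I  mem[L1]=35
8. P2: load  L1  bus=[BusRd]  L1: P0=S P1=S P2=S  mem[L1]=35
9. P2: load  L1  bus=[-]  L1: P0=S P1=S P2=S  mem[L1]=35
10. P2: store L0 := 50  bus=[BusRdX,Flush]  L0: P0=I P1=I P2=M  mem[L0]=60
11. P2: store L3 := 52  bus=[BusRdX]  L3: P0=I P1=I P2=M  mem[L3]=50

memory[L3] = 50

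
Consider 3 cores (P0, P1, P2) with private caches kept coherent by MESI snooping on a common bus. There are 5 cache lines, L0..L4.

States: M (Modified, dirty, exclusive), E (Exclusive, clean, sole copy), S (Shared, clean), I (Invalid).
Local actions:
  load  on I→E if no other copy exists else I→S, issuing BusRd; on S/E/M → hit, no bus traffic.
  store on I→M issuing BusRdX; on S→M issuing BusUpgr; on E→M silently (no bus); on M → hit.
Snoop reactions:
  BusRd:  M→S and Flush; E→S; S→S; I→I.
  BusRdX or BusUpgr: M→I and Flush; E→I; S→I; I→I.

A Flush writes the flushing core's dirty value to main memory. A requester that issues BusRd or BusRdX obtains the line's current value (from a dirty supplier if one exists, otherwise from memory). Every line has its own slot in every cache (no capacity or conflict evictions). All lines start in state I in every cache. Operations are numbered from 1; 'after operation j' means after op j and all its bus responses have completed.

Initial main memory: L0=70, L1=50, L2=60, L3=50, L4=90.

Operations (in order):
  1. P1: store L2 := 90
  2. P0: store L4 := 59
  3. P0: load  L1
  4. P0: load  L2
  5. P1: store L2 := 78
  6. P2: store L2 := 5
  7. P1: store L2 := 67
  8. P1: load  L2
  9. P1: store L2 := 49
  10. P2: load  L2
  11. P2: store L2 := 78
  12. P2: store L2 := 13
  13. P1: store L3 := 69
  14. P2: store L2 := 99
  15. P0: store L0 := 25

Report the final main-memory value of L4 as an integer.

  op1 P1: store L2 := 90 → I/M/I on L2; bus BusRdX; mem=60
  op2 P0: store L4 := 59 → M/I/I on L4; bus BusRdX; mem=90
  op3 P0: load  L1 → E/I/I on L1; bus BusRd; mem=50
  op4 P0: load  L2 → S/S/I on L2; bus BusRd Flush; mem=90
  op5 P1: store L2 := 78 → I/M/I on L2; bus BusUpgr; mem=90
  op6 P2: store L2 := 5 → I/I/M on L2; bus BusRdX Flush; mem=78
  op7 P1: store L2 := 67 → I/M/I on L2; bus BusRdX Flush; mem=5
  op8 P1: load  L2 → I/M/I on L2; bus (none); mem=5
  op9 P1: store L2 := 49 → I/M/I on L2; bus (none); mem=5
  op10 P2: load  L2 → I/S/S on L2; bus BusRd Flush; mem=49
  op11 P2: store L2 := 78 → I/I/M on L2; bus BusUpgr; mem=49
  op12 P2: store L2 := 13 → I/I/M on L2; bus (none); mem=49
  op13 P1: store L3 := 69 → I/M/I on L3; bus BusRdX; mem=50
  op14 P2: store L2 := 99 → I/I/M on L2; bus (none); mem=49
  op15 P0: store L0 := 25 → M/I/I on L0; bus BusRdX; mem=70

memory[L4] = 90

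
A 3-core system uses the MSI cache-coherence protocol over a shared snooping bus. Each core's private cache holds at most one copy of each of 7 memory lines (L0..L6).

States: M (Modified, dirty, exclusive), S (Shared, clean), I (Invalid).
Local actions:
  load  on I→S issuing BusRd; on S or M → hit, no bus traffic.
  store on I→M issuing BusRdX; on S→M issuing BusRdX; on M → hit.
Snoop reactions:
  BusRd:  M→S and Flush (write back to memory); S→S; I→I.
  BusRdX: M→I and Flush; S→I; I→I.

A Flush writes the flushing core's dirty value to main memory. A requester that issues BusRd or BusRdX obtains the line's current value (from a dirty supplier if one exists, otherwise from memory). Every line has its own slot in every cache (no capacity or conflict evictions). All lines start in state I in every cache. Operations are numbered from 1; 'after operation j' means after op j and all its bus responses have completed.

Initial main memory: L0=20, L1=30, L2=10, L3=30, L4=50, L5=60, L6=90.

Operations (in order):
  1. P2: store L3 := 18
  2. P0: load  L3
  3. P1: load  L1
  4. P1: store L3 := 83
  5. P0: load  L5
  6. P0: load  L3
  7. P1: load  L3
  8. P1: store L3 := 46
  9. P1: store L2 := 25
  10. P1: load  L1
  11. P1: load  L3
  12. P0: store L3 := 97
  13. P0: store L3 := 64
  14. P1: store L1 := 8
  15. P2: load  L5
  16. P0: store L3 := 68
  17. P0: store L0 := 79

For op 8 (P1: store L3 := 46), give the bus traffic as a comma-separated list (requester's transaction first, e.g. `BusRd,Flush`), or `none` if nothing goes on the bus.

1. P2: store L3 := 18  bus=[BusRdX]  L3: P0=I P1=I P2=M  mem[L3]=30
2. P0: load  L3  bus=[BusRd,Flush]  L3: P0=S P1=I P2=S  mem[L3]=18
3. P1: load  L1  bus=[BusRd]  L1: P0=I P1=S P2=I  mem[L1]=30
4. P1: store L3 := 83  bus=[BusRdX]  L3: P0=I P1=M P2=I  mem[L3]=18
5. P0: load  L5  bus=[BusRd]  L5: P0=S P1=I P2=I  mem[L5]=60
6. P0: load  L3  bus=[BusRd,Flush]  L3: P0=S P1=S P2=I  mem[L3]=83
7. P1: load  L3  bus=[-]  L3: P0=S P1=S P2=I  mem[L3]=83
8. P1: store L3 := 46  bus=[BusRdX]  L3: P0=I P1=M P2=I  mem[L3]=83
9. P1: store L2 := 25  bus=[BusRdX]  L2: P0=I P1=M P2=I  mem[L2]=10
10. P1: load  L1  bus=[-]  L1: P0=I P1=S P2=I  mem[L1]=30
11. P1: load  L3  bus=[-]  L3: P0=I P1=M P2=I  mem[L3]=83
12. P0: store L3 := 97  bus=[BusRdX,Flush]  L3: P0=M P1=I P2=I  mem[L3]=46
13. P0: store L3 := 64  bus=[-]  L3: P0=M P1=I P2=I  mem[L3]=46
14. P1: store L1 := 8  bus=[BusRdX]  L1: P0=I P1=M P2=I  mem[L1]=30
15. P2: load  L5  bus=[BusRd]  L5: P0=S P1=I P2=S  mem[L5]=60
16. P0: store L3 := 68  bus=[-]  L3: P0=M P1=I P2=I  mem[L3]=46
17. P0: store L0 := 79  bus=[BusRdX]  L0: P0=M P1=I P2=I  mem[L0]=20

bus = BusRdX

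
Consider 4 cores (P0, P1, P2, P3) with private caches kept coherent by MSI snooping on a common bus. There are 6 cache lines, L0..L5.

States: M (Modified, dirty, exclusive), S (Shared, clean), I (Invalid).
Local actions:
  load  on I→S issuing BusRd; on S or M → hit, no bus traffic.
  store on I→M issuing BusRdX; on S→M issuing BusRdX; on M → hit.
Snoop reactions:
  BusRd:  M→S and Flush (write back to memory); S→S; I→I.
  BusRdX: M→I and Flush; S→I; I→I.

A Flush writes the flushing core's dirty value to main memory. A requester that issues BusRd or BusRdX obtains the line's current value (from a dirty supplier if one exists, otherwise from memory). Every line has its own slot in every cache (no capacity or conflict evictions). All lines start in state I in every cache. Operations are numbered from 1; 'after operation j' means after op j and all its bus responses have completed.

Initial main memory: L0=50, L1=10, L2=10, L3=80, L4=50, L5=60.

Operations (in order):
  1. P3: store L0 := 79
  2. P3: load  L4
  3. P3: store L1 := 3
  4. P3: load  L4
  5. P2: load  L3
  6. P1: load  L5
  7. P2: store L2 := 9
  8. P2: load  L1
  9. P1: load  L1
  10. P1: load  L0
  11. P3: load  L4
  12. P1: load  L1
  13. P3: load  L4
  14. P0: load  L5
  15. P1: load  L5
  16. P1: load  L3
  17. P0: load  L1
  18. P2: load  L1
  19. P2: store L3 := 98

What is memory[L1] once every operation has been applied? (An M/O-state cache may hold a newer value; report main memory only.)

  op1 P3: store L0 := 79 → I/I/I/M on L0; bus BusRdX; mem=50
  op2 P3: load  L4 → I/I/I/S on L4; bus BusRd; mem=50
  op3 P3: store L1 := 3 → I/I/I/M on L1; bus BusRdX; mem=10
  op4 P3: load  L4 → I/I/I/S on L4; bus (none); mem=50
  op5 P2: load  L3 → I/I/S/I on L3; bus BusRd; mem=80
  op6 P1: load  L5 → I/S/I/I on L5; bus BusRd; mem=60
  op7 P2: store L2 := 9 → I/I/M/I on L2; bus BusRdX; mem=10
  op8 P2: load  L1 → I/I/S/S on L1; bus BusRd Flush; mem=3
  op9 P1: load  L1 → I/S/S/S on L1; bus BusRd; mem=3
  op10 P1: load  L0 → I/S/I/S on L0; bus BusRd Flush; mem=79
  op11 P3: load  L4 → I/I/I/S on L4; bus (none); mem=50
  op12 P1: load  L1 → I/S/S/S on L1; bus (none); mem=3
  op13 P3: load  L4 → I/I/I/S on L4; bus (none); mem=50
  op14 P0: load  L5 → S/S/I/I on L5; bus BusRd; mem=60
  op15 P1: load  L5 → S/S/I/I on L5; bus (none); mem=60
  op16 P1: load  L3 → I/S/S/I on L3; bus BusRd; mem=80
  op17 P0: load  L1 → S/S/S/S on L1; bus BusRd; mem=3
  op18 P2: load  L1 → S/S/S/S on L1; bus (none); mem=3
  op19 P2: store L3 := 98 → I/I/M/I on L3; bus BusRdX; mem=80

memory[L1] = 3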